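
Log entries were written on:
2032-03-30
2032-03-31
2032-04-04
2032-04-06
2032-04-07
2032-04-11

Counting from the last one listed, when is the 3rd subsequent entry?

Every event lands on a Tuesday or Wednesday or Sunday (gaps cycle 1, 4, 2, 1, 4).
So the schedule is: every Tuesday, Wednesday and Sunday.
Next Tuesday: 2032-04-13.
Next Wednesday: 2032-04-14.
The following Sunday is 2032-04-18.

2032-04-18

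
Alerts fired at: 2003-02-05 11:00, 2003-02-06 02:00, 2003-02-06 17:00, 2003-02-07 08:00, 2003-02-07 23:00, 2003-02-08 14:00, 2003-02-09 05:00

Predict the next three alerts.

2003-02-09 20:00, 2003-02-10 11:00, 2003-02-11 02:00

Spacing: 15, 15, 15, 15, 15, 15 h — constant 15 h.
2003-02-09 05:00 + 15 h = 2003-02-09 20:00.
2003-02-09 20:00 + 15 h = 2003-02-10 11:00.
2003-02-10 11:00 + 15 h = 2003-02-11 02:00.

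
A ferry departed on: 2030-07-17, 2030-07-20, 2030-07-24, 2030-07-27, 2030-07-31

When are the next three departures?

2030-08-03, 2030-08-07, 2030-08-10

Gaps: 3, 4, 3, 4 days — not constant, but cyclic with period 2.
The events fall on every Wednesday and Saturday.
Next Saturday: 2030-08-03.
The following Wednesday is 2030-08-07.
Next Saturday: 2030-08-10.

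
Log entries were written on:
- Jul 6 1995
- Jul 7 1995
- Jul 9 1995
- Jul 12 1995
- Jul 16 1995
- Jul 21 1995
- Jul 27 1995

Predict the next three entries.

Gaps: 1, 2, 3, 4, 5, 6 days — each gap is 1 larger than the previous one.
Next gap: 7 days. Jul 27 1995 + 7 days = Aug 3 1995.
Next gap: 8 days. Aug 3 1995 + 8 days = Aug 11 1995.
Next gap: 9 days. Aug 11 1995 + 9 days = Aug 20 1995.

Aug 3 1995, Aug 11 1995, Aug 20 1995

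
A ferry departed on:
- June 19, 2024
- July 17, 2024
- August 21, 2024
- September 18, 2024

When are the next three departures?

October 16, 2024; November 20, 2024; December 18, 2024

Gaps: 28, 35, 28 days — a mix of 28 and 35. Every date is a Wednesday.
Each is the 3rd Wednesday of its month.
October 2024 — 3rd Wednesday is October 16, 2024.
3rd Wednesday of November 2024: November 20, 2024.
December 2024 — 3rd Wednesday is December 18, 2024.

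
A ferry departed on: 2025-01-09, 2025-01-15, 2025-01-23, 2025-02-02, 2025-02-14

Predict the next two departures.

2025-02-28, 2025-03-16

Intervals are 6, 8, 10, 12 days — an arithmetic progression with common difference 2.
Next gap: 14 days. 2025-02-14 + 14 days = 2025-02-28.
Next gap: 16 days. 2025-02-28 + 16 days = 2025-03-16.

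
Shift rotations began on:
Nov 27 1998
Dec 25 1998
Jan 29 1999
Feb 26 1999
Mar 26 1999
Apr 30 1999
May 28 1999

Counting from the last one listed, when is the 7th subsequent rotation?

Dec 31 1999

Every date is a Friday; gaps 28, 35, 28, 28, 35, 28 days.
Each is the last Friday of its month (at least one falls on the 29th or later, ruling out '4th Friday').
June 1999 ends with Friday Jun 25 1999.
Last Friday of July 1999: Jul 30 1999.
Last Friday of August 1999: Aug 27 1999.
September 1999 ends with Friday Sep 24 1999.
Last Friday of October 1999: Oct 29 1999.
Last Friday of November 1999: Nov 26 1999.
December 1999 ends with Friday Dec 31 1999.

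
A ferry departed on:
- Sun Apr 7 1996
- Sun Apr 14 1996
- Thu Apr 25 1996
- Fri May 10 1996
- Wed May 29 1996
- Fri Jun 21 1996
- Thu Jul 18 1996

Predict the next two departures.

Intervals are 7, 11, 15, 19, 23, 27 days — an arithmetic progression with common difference 4.
Next gap: 31 days. Thu Jul 18 1996 + 31 days = Sun Aug 18 1996.
Next gap: 35 days. Sun Aug 18 1996 + 35 days = Sun Sep 22 1996.

Sun Aug 18 1996, Sun Sep 22 1996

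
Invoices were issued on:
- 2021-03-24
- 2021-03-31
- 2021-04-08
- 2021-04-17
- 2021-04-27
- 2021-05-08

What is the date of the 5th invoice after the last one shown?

2021-07-17

The spacing grows by 1 each time: 7, 8, 9, 10, 11 days.
Next gap: 12 days. 2021-05-08 + 12 days = 2021-05-20.
Next gap: 13 days. 2021-05-20 + 13 days = 2021-06-02.
Next gap: 14 days. 2021-06-02 + 14 days = 2021-06-16.
Next gap: 15 days. 2021-06-16 + 15 days = 2021-07-01.
Next gap: 16 days. 2021-07-01 + 16 days = 2021-07-17.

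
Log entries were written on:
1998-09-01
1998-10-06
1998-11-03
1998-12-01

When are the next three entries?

1999-01-05, 1999-02-02, 1999-03-02

These are Tuesdays at 28- or 35-day spacing (35, 28, 28).
The pattern: 1st Tuesday of the month.
January 1999 — 1st Tuesday is 1999-01-05.
1st Tuesday of February 1999: 1999-02-02.
March 1999 — 1st Tuesday is 1999-03-02.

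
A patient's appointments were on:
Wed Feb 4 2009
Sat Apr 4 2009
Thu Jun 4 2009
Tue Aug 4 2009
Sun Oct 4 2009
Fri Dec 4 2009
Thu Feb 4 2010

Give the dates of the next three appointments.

Each date is the 4th; the gaps (59, 61, 61, 61, 61, 62) track the month lengths.
The rule is the 4th of every 2 months.
April 2010: Sun Apr 4 2010.
Next: June 2010 → Fri Jun 4 2010.
August 2010: Wed Aug 4 2010.

Sun Apr 4 2010, Fri Jun 4 2010, Wed Aug 4 2010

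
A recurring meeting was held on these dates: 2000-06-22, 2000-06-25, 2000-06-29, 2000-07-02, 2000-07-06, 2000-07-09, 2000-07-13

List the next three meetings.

2000-07-16, 2000-07-20, 2000-07-23

Gaps: 3, 4, 3, 4, 3, 4 days — not constant, but cyclic with period 2.
The events fall on every Thursday and Sunday.
Next Sunday: 2000-07-16.
The following Thursday is 2000-07-20.
Next Sunday: 2000-07-23.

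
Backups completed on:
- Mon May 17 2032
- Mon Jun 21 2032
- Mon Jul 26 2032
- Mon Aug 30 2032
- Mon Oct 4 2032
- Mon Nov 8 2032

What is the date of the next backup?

Gaps between consecutive events: 35, 35, 35, 35, 35 days — a constant 35-day interval.
Mon Nov 8 2032 + 35 days = Mon Dec 13 2032.

Mon Dec 13 2032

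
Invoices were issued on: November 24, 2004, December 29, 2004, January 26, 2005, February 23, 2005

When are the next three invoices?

March 30, 2005; April 27, 2005; May 25, 2005

These are Wednesdays with 35, 28, 28-day gaps.
Each is the final Wednesday of its month — December 29, 2004 is past the 28th, so '4th Wednesday' doesn't fit.
March 2005 ends with Wednesday March 30, 2005.
April 2005 ends with Wednesday April 27, 2005.
May 2005 ends with Wednesday May 25, 2005.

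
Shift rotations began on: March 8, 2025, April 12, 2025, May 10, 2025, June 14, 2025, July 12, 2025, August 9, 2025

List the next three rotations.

September 13, 2025; October 11, 2025; November 8, 2025

These are Saturdays at 28- or 35-day spacing (35, 28, 35, 28, 28).
The pattern: 2nd Saturday of the month.
2nd Saturday of September 2025: September 13, 2025.
2nd Saturday of October 2025: October 11, 2025.
2nd Saturday of November 2025: November 8, 2025.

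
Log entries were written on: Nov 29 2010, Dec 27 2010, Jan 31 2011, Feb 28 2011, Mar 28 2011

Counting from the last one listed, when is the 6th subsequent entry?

These are Mondays with 28, 35, 28, 28-day gaps.
Each is the final Monday of its month — Nov 29 2010 is past the 28th, so '4th Monday' doesn't fit.
Last Monday of April 2011: Apr 25 2011.
May 2011 ends with Monday May 30 2011.
June 2011 ends with Monday Jun 27 2011.
Last Monday of July 2011: Jul 25 2011.
August 2011 ends with Monday Aug 29 2011.
September 2011 ends with Monday Sep 26 2011.

Sep 26 2011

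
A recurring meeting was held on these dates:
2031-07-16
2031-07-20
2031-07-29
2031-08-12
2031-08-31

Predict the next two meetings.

2031-09-24, 2031-10-23

Gaps: 4, 9, 14, 19 days — each gap is 5 larger than the previous one.
Next gap: 24 days. 2031-08-31 + 24 days = 2031-09-24.
Next gap: 29 days. 2031-09-24 + 29 days = 2031-10-23.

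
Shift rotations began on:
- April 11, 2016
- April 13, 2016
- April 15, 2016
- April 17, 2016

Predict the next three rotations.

April 19, 2016; April 21, 2016; April 23, 2016

Every event comes 2 days after the last (2, 2, 2).
April 17, 2016 + 2 days = April 19, 2016.
April 19, 2016 + 2 days = April 21, 2016.
April 21, 2016 + 2 days = April 23, 2016.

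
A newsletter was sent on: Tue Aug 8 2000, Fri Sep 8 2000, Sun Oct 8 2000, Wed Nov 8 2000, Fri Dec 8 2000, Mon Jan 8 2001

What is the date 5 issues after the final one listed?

Fri Jun 8 2001

The day-of-month is always 8 (31, 30, 31, 30, 31 days between events).
So this recurs on the 8th of each month.
Next: February 2001 → Thu Feb 8 2001.
March 2001: Thu Mar 8 2001.
April 2001: Sun Apr 8 2001.
Next: May 2001 → Tue May 8 2001.
Next: June 2001 → Fri Jun 8 2001.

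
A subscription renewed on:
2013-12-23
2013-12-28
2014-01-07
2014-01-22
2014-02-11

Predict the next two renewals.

Intervals are 5, 10, 15, 20 days — an arithmetic progression with common difference 5.
Next gap: 25 days. 2014-02-11 + 25 days = 2014-03-08.
Next gap: 30 days. 2014-03-08 + 30 days = 2014-04-07.

2014-03-08, 2014-04-07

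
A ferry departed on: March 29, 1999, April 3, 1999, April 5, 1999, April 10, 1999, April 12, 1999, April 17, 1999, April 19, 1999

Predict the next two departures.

April 24, 1999; April 26, 1999

Gaps: 5, 2, 5, 2, 5, 2 days — not constant, but cyclic with period 2.
The events fall on every Monday and Saturday.
The following Saturday is April 24, 1999.
Next Monday: April 26, 1999.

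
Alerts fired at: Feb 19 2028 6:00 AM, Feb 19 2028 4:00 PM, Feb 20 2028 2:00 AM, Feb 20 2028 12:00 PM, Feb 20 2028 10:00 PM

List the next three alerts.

Feb 21 2028 8:00 AM, Feb 21 2028 6:00 PM, Feb 22 2028 4:00 AM

Spacing: 10, 10, 10, 10 h — constant 10 h.
Feb 20 2028 10:00 PM + 10 h = Feb 21 2028 8:00 AM.
Feb 21 2028 8:00 AM + 10 h = Feb 21 2028 6:00 PM.
Feb 21 2028 6:00 PM + 10 h = Feb 22 2028 4:00 AM.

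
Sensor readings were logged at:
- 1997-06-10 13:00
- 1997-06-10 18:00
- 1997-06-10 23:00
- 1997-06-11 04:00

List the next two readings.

1997-06-11 09:00, 1997-06-11 14:00

Spacing: 5, 5, 5 h — constant 5 h.
1997-06-11 04:00 + 5 h = 1997-06-11 09:00.
1997-06-11 09:00 + 5 h = 1997-06-11 14:00.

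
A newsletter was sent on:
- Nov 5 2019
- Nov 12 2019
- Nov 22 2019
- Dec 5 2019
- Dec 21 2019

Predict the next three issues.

The spacing grows by 3 each time: 7, 10, 13, 16 days.
Next gap: 19 days. Dec 21 2019 + 19 days = Jan 9 2020.
Next gap: 22 days. Jan 9 2020 + 22 days = Jan 31 2020.
Next gap: 25 days. Jan 31 2020 + 25 days = Feb 25 2020.

Jan 9 2020, Jan 31 2020, Feb 25 2020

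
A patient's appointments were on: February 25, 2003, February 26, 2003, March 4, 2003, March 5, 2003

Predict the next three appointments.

March 11, 2003; March 12, 2003; March 18, 2003

Gaps: 1, 6, 1 days — not constant, but cyclic with period 2.
The events fall on every Tuesday and Wednesday.
Next Tuesday: March 11, 2003.
The following Wednesday is March 12, 2003.
The following Tuesday is March 18, 2003.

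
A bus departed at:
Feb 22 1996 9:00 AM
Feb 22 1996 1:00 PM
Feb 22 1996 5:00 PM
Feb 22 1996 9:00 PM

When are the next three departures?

Spacing: 4, 4, 4 h — constant 4 h.
Feb 22 1996 9:00 PM + 4 h = Feb 23 1996 1:00 AM.
Feb 23 1996 1:00 AM + 4 h = Feb 23 1996 5:00 AM.
Feb 23 1996 5:00 AM + 4 h = Feb 23 1996 9:00 AM.

Feb 23 1996 1:00 AM, Feb 23 1996 5:00 AM, Feb 23 1996 9:00 AM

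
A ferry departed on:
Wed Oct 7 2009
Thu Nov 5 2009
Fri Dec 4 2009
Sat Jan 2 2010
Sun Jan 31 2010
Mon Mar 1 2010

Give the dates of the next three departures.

Tue Mar 30 2010, Wed Apr 28 2010, Thu May 27 2010

Every event comes 29 days after the last (29, 29, 29, 29, 29).
Mon Mar 1 2010 + 29 days = Tue Mar 30 2010.
Tue Mar 30 2010 + 29 days = Wed Apr 28 2010.
Wed Apr 28 2010 + 29 days = Thu May 27 2010.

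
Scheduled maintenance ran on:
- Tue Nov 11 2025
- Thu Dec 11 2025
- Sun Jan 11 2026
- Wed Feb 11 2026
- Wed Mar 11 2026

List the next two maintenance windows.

Sat Apr 11 2026, Mon May 11 2026

Each date is the 11th; the gaps (30, 31, 31, 28) track the month lengths.
The rule is the 11th of each month.
Next: April 2026 → Sat Apr 11 2026.
Next: May 2026 → Mon May 11 2026.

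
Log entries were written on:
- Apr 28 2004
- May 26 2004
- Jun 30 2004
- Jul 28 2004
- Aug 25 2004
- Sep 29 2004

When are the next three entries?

All Wednesdays; the gaps (28, 35, 28, 28, 35) vary with month length.
This is the last Wednesday of each month.
October 2004 ends with Wednesday Oct 27 2004.
Last Wednesday of November 2004: Nov 24 2004.
Last Wednesday of December 2004: Dec 29 2004.

Oct 27 2004, Nov 24 2004, Dec 29 2004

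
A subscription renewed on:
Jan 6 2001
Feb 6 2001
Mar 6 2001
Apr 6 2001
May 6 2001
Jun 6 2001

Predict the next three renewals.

Each date is the 6th; the gaps (31, 28, 31, 30, 31) track the month lengths.
The rule is the 6th of each month.
Next: July 2001 → Jul 6 2001.
August 2001: Aug 6 2001.
Next: September 2001 → Sep 6 2001.

Jul 6 2001, Aug 6 2001, Sep 6 2001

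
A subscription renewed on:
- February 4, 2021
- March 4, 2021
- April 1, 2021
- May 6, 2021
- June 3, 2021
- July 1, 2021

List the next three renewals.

August 5, 2021; September 2, 2021; October 7, 2021

These are Thursdays at 28- or 35-day spacing (28, 28, 35, 28, 28).
The pattern: 1st Thursday of the month.
1st Thursday of August 2021: August 5, 2021.
September 2021 — 1st Thursday is September 2, 2021.
October 2021 — 1st Thursday is October 7, 2021.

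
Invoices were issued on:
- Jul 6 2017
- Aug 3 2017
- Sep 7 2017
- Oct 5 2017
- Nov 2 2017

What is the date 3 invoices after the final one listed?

Feb 1 2018

All dates are Thursdays, 28, 35, 28, 28 days apart.
Specifically, the 1st Thursday of each month.
1st Thursday of December 2017: Dec 7 2017.
January 2018 — 1st Thursday is Jan 4 2018.
1st Thursday of February 2018: Feb 1 2018.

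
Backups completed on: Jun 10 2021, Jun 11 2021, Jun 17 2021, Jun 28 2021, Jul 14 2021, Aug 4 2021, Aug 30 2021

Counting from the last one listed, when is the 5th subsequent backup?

Gaps: 1, 6, 11, 16, 21, 26 days — each gap is 5 larger than the previous one.
Next gap: 31 days. Aug 30 2021 + 31 days = Sep 30 2021.
Next gap: 36 days. Sep 30 2021 + 36 days = Nov 5 2021.
Next gap: 41 days. Nov 5 2021 + 41 days = Dec 16 2021.
Next gap: 46 days. Dec 16 2021 + 46 days = Jan 31 2022.
Next gap: 51 days. Jan 31 2022 + 51 days = Mar 23 2022.

Mar 23 2022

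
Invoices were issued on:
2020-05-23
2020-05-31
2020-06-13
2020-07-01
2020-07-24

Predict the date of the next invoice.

Gaps: 8, 13, 18, 23 days — each gap is 5 larger than the previous one.
Next gap: 28 days. 2020-07-24 + 28 days = 2020-08-21.

2020-08-21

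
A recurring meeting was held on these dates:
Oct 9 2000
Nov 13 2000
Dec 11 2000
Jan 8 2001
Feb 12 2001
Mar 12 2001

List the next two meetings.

These are Mondays at 28- or 35-day spacing (35, 28, 28, 35, 28).
The pattern: 2nd Monday of the month.
2nd Monday of April 2001: Apr 9 2001.
May 2001 — 2nd Monday is May 14 2001.

Apr 9 2001, May 14 2001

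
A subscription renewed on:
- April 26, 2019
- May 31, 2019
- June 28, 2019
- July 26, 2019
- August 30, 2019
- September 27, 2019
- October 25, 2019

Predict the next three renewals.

These are Fridays with 35, 28, 28, 35, 28, 28-day gaps.
Each is the final Friday of its month — May 31, 2019 is past the 28th, so '4th Friday' doesn't fit.
November 2019 ends with Friday November 29, 2019.
December 2019 ends with Friday December 27, 2019.
Last Friday of January 2020: January 31, 2020.

November 29, 2019; December 27, 2019; January 31, 2020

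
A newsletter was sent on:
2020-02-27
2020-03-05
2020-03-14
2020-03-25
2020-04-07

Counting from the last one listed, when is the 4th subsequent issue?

2020-06-18

Intervals are 7, 9, 11, 13 days — an arithmetic progression with common difference 2.
Next gap: 15 days. 2020-04-07 + 15 days = 2020-04-22.
Next gap: 17 days. 2020-04-22 + 17 days = 2020-05-09.
Next gap: 19 days. 2020-05-09 + 19 days = 2020-05-28.
Next gap: 21 days. 2020-05-28 + 21 days = 2020-06-18.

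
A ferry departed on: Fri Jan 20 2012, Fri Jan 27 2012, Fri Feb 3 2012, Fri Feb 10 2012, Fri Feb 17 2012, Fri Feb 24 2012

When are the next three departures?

Every event comes 7 days after the last (7, 7, 7, 7, 7).
Fri Feb 24 2012 + 7 days = Fri Mar 2 2012.
Fri Mar 2 2012 + 7 days = Fri Mar 9 2012.
Fri Mar 9 2012 + 7 days = Fri Mar 16 2012.

Fri Mar 2 2012, Fri Mar 9 2012, Fri Mar 16 2012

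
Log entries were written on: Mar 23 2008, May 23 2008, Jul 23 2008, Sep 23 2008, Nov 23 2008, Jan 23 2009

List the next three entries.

Each date is the 23rd; the gaps (61, 61, 62, 61, 61) track the month lengths.
The rule is the 23rd of every 2 months.
Next: March 2009 → Mar 23 2009.
May 2009: May 23 2009.
Next: July 2009 → Jul 23 2009.

Mar 23 2009, May 23 2009, Jul 23 2009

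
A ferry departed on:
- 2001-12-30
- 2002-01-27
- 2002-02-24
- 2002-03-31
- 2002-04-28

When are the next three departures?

2002-05-26, 2002-06-30, 2002-07-28

All Sundays; the gaps (28, 28, 35, 28) vary with month length.
This is the last Sunday of each month.
May 2002 ends with Sunday 2002-05-26.
Last Sunday of June 2002: 2002-06-30.
July 2002 ends with Sunday 2002-07-28.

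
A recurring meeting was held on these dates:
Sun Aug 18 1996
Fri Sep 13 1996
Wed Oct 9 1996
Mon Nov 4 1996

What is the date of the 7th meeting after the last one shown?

Every event comes 26 days after the last (26, 26, 26).
Mon Nov 4 1996 + 26 days = Sat Nov 30 1996.
Sat Nov 30 1996 + 26 days = Thu Dec 26 1996.
Thu Dec 26 1996 + 26 days = Tue Jan 21 1997.
Tue Jan 21 1997 + 26 days = Sun Feb 16 1997.
Sun Feb 16 1997 + 26 days = Fri Mar 14 1997.
Fri Mar 14 1997 + 26 days = Wed Apr 9 1997.
Wed Apr 9 1997 + 26 days = Mon May 5 1997.

Mon May 5 1997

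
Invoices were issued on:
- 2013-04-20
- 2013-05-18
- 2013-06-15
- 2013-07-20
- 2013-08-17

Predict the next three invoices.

These are Saturdays at 28- or 35-day spacing (28, 28, 35, 28).
The pattern: 3rd Saturday of the month.
3rd Saturday of September 2013: 2013-09-21.
October 2013 — 3rd Saturday is 2013-10-19.
November 2013 — 3rd Saturday is 2013-11-16.

2013-09-21, 2013-10-19, 2013-11-16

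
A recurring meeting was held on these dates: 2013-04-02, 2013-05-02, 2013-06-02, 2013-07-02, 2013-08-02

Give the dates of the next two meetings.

Gaps: 30, 31, 30, 31 days — not constant. Every event is on the 2nd of the month.
Pattern: the 2nd of each month.
September 2013: 2013-09-02.
Next: October 2013 → 2013-10-02.

2013-09-02, 2013-10-02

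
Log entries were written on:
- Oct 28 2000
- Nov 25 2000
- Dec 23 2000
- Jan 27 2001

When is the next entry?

These are Saturdays at 28- or 35-day spacing (28, 28, 35).
The pattern: 4th Saturday of the month.
February 2001 — 4th Saturday is Feb 24 2001.

Feb 24 2001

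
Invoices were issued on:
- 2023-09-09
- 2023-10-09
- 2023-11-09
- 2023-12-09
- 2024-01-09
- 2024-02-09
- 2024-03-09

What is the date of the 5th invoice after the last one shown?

Each date is the 9th; the gaps (30, 31, 30, 31, 31, 29) track the month lengths.
The rule is the 9th of each month.
Next: April 2024 → 2024-04-09.
May 2024: 2024-05-09.
June 2024: 2024-06-09.
July 2024: 2024-07-09.
August 2024: 2024-08-09.

2024-08-09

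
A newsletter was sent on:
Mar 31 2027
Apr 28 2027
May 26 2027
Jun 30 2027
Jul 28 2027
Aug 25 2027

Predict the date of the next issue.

All Wednesdays; the gaps (28, 28, 35, 28, 28) vary with month length.
This is the last Wednesday of each month.
September 2027 ends with Wednesday Sep 29 2027.

Sep 29 2027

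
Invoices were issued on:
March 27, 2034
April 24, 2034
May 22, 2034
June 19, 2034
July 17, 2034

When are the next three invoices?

August 14, 2034; September 11, 2034; October 9, 2034

The spacing is 28, 28, 28, 28 days — always 28 days.
July 17, 2034 + 28 days = August 14, 2034.
August 14, 2034 + 28 days = September 11, 2034.
September 11, 2034 + 28 days = October 9, 2034.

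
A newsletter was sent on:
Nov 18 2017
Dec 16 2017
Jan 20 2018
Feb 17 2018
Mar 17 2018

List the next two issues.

Apr 21 2018, May 19 2018

Gaps: 28, 35, 28, 28 days — a mix of 28 and 35. Every date is a Saturday.
Each is the 3rd Saturday of its month.
April 2018 — 3rd Saturday is Apr 21 2018.
May 2018 — 3rd Saturday is May 19 2018.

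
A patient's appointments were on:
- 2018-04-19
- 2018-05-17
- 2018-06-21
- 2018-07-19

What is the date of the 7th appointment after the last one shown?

All dates are Thursdays, 28, 35, 28 days apart.
Specifically, the 3rd Thursday of each month.
3rd Thursday of August 2018: 2018-08-16.
September 2018 — 3rd Thursday is 2018-09-20.
3rd Thursday of October 2018: 2018-10-18.
November 2018 — 3rd Thursday is 2018-11-15.
December 2018 — 3rd Thursday is 2018-12-20.
January 2019 — 3rd Thursday is 2019-01-17.
3rd Thursday of February 2019: 2019-02-21.

2019-02-21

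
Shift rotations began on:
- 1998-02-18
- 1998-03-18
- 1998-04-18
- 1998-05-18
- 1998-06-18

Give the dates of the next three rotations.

Gaps: 28, 31, 30, 31 days — not constant. Every event is on the 18th of the month.
Pattern: the 18th of each month.
July 1998: 1998-07-18.
Next: August 1998 → 1998-08-18.
Next: September 1998 → 1998-09-18.

1998-07-18, 1998-08-18, 1998-09-18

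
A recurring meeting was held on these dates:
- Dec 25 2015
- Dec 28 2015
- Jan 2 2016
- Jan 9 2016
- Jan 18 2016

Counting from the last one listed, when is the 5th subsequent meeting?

Apr 2 2016

Gaps: 3, 5, 7, 9 days — each gap is 2 larger than the previous one.
Next gap: 11 days. Jan 18 2016 + 11 days = Jan 29 2016.
Next gap: 13 days. Jan 29 2016 + 13 days = Feb 11 2016.
Next gap: 15 days. Feb 11 2016 + 15 days = Feb 26 2016.
Next gap: 17 days. Feb 26 2016 + 17 days = Mar 14 2016.
Next gap: 19 days. Mar 14 2016 + 19 days = Apr 2 2016.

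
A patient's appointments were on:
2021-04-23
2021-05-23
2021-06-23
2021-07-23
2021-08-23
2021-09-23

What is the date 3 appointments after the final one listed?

Each date is the 23rd; the gaps (30, 31, 30, 31, 31) track the month lengths.
The rule is the 23rd of each month.
October 2021: 2021-10-23.
November 2021: 2021-11-23.
Next: December 2021 → 2021-12-23.

2021-12-23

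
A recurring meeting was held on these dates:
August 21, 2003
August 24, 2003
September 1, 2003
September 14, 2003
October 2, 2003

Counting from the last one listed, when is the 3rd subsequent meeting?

December 25, 2003

The spacing grows by 5 each time: 3, 8, 13, 18 days.
Next gap: 23 days. October 2, 2003 + 23 days = October 25, 2003.
Next gap: 28 days. October 25, 2003 + 28 days = November 22, 2003.
Next gap: 33 days. November 22, 2003 + 33 days = December 25, 2003.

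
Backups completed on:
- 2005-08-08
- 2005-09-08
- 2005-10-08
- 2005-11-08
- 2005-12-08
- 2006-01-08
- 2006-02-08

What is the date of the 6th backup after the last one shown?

2006-08-08

Each date is the 8th; the gaps (31, 30, 31, 30, 31, 31) track the month lengths.
The rule is the 8th of each month.
Next: March 2006 → 2006-03-08.
Next: April 2006 → 2006-04-08.
May 2006: 2006-05-08.
June 2006: 2006-06-08.
July 2006: 2006-07-08.
August 2006: 2006-08-08.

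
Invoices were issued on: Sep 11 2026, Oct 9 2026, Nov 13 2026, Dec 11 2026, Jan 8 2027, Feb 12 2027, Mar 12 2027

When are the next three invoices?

Gaps: 28, 35, 28, 28, 35, 28 days — a mix of 28 and 35. Every date is a Friday.
Each is the 2nd Friday of its month.
2nd Friday of April 2027: Apr 9 2027.
May 2027 — 2nd Friday is May 14 2027.
June 2027 — 2nd Friday is Jun 11 2027.

Apr 9 2027, May 14 2027, Jun 11 2027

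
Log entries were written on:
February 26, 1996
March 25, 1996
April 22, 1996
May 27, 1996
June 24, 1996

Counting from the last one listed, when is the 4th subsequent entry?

October 28, 1996

All dates are Mondays, 28, 28, 35, 28 days apart.
Specifically, the 4th Monday of each month.
July 1996 — 4th Monday is July 22, 1996.
August 1996 — 4th Monday is August 26, 1996.
4th Monday of September 1996: September 23, 1996.
4th Monday of October 1996: October 28, 1996.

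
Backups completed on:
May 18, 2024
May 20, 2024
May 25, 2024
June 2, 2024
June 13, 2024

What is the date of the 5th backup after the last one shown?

The spacing grows by 3 each time: 2, 5, 8, 11 days.
Next gap: 14 days. June 13, 2024 + 14 days = June 27, 2024.
Next gap: 17 days. June 27, 2024 + 17 days = July 14, 2024.
Next gap: 20 days. July 14, 2024 + 20 days = August 3, 2024.
Next gap: 23 days. August 3, 2024 + 23 days = August 26, 2024.
Next gap: 26 days. August 26, 2024 + 26 days = September 21, 2024.

September 21, 2024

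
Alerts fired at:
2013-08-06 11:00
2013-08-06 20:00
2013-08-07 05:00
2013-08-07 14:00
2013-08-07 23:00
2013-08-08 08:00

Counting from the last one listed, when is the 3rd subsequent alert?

2013-08-09 11:00

Gaps: 9, 9, 9, 9, 9 hours — each event is 9 hours after the previous one.
2013-08-08 08:00 + 9 h = 2013-08-08 17:00.
2013-08-08 17:00 + 9 h = 2013-08-09 02:00.
2013-08-09 02:00 + 9 h = 2013-08-09 11:00.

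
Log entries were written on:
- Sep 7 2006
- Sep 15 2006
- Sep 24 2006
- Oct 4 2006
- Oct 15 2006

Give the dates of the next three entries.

Oct 27 2006, Nov 9 2006, Nov 23 2006

Intervals are 8, 9, 10, 11 days — an arithmetic progression with common difference 1.
Next gap: 12 days. Oct 15 2006 + 12 days = Oct 27 2006.
Next gap: 13 days. Oct 27 2006 + 13 days = Nov 9 2006.
Next gap: 14 days. Nov 9 2006 + 14 days = Nov 23 2006.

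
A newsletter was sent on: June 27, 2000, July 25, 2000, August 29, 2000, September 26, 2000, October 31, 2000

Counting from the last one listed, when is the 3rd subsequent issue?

All Tuesdays; the gaps (28, 35, 28, 35) vary with month length.
This is the last Tuesday of each month.
November 2000 ends with Tuesday November 28, 2000.
December 2000 ends with Tuesday December 26, 2000.
January 2001 ends with Tuesday January 30, 2001.

January 30, 2001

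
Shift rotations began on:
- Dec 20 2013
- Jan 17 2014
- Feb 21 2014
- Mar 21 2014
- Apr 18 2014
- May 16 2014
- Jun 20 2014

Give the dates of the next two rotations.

Jul 18 2014, Aug 15 2014

These are Fridays at 28- or 35-day spacing (28, 35, 28, 28, 28, 35).
The pattern: 3rd Friday of the month.
3rd Friday of July 2014: Jul 18 2014.
3rd Friday of August 2014: Aug 15 2014.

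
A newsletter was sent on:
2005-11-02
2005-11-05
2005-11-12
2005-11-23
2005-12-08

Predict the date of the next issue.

2005-12-27

Intervals are 3, 7, 11, 15 days — an arithmetic progression with common difference 4.
Next gap: 19 days. 2005-12-08 + 19 days = 2005-12-27.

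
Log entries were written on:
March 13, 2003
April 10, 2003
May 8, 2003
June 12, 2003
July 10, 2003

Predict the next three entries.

August 14, 2003; September 11, 2003; October 9, 2003

Gaps: 28, 28, 35, 28 days — a mix of 28 and 35. Every date is a Thursday.
Each is the 2nd Thursday of its month.
August 2003 — 2nd Thursday is August 14, 2003.
September 2003 — 2nd Thursday is September 11, 2003.
2nd Thursday of October 2003: October 9, 2003.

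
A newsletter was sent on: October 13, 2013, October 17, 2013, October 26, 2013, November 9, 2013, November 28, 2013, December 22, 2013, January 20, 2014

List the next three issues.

February 23, 2014; April 3, 2014; May 17, 2014

The spacing grows by 5 each time: 4, 9, 14, 19, 24, 29 days.
Next gap: 34 days. January 20, 2014 + 34 days = February 23, 2014.
Next gap: 39 days. February 23, 2014 + 39 days = April 3, 2014.
Next gap: 44 days. April 3, 2014 + 44 days = May 17, 2014.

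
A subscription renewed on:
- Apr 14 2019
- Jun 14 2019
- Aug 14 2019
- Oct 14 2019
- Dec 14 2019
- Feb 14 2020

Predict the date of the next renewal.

Each date is the 14th; the gaps (61, 61, 61, 61, 62) track the month lengths.
The rule is the 14th of every 2 months.
April 2020: Apr 14 2020.

Apr 14 2020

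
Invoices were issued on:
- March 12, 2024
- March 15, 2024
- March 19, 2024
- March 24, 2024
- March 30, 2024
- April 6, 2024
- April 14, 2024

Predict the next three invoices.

Intervals are 3, 4, 5, 6, 7, 8 days — an arithmetic progression with common difference 1.
Next gap: 9 days. April 14, 2024 + 9 days = April 23, 2024.
Next gap: 10 days. April 23, 2024 + 10 days = May 3, 2024.
Next gap: 11 days. May 3, 2024 + 11 days = May 14, 2024.

April 23, 2024; May 3, 2024; May 14, 2024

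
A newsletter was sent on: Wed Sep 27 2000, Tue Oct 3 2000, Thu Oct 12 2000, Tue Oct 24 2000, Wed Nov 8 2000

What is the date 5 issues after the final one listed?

The spacing grows by 3 each time: 6, 9, 12, 15 days.
Next gap: 18 days. Wed Nov 8 2000 + 18 days = Sun Nov 26 2000.
Next gap: 21 days. Sun Nov 26 2000 + 21 days = Sun Dec 17 2000.
Next gap: 24 days. Sun Dec 17 2000 + 24 days = Wed Jan 10 2001.
Next gap: 27 days. Wed Jan 10 2001 + 27 days = Tue Feb 6 2001.
Next gap: 30 days. Tue Feb 6 2001 + 30 days = Thu Mar 8 2001.

Thu Mar 8 2001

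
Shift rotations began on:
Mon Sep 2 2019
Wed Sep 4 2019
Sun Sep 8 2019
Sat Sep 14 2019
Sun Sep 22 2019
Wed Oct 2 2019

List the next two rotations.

Mon Oct 14 2019, Mon Oct 28 2019

The spacing grows by 2 each time: 2, 4, 6, 8, 10 days.
Next gap: 12 days. Wed Oct 2 2019 + 12 days = Mon Oct 14 2019.
Next gap: 14 days. Mon Oct 14 2019 + 14 days = Mon Oct 28 2019.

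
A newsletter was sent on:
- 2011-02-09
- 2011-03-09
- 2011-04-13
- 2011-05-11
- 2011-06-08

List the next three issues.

All dates are Wednesdays, 28, 35, 28, 28 days apart.
Specifically, the 2nd Wednesday of each month.
2nd Wednesday of July 2011: 2011-07-13.
August 2011 — 2nd Wednesday is 2011-08-10.
September 2011 — 2nd Wednesday is 2011-09-14.

2011-07-13, 2011-08-10, 2011-09-14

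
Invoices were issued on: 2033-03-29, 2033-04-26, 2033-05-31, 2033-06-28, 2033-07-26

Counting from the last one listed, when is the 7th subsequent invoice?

These are Tuesdays with 28, 35, 28, 28-day gaps.
Each is the final Tuesday of its month — 2033-03-29 is past the 28th, so '4th Tuesday' doesn't fit.
August 2033 ends with Tuesday 2033-08-30.
September 2033 ends with Tuesday 2033-09-27.
October 2033 ends with Tuesday 2033-10-25.
November 2033 ends with Tuesday 2033-11-29.
Last Tuesday of December 2033: 2033-12-27.
January 2034 ends with Tuesday 2034-01-31.
February 2034 ends with Tuesday 2034-02-28.

2034-02-28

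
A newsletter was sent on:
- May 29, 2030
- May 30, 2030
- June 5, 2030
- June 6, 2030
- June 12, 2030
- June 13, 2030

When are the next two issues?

June 19, 2030; June 20, 2030

Gaps: 1, 6, 1, 6, 1 days — not constant, but cyclic with period 2.
The events fall on every Wednesday and Thursday.
Next Wednesday: June 19, 2030.
The following Thursday is June 20, 2030.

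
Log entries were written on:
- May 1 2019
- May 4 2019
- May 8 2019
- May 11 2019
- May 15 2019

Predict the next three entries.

The gap pattern 3, 4, 3, 4 repeats every 2 events.
These are the Wednesdays and Saturdays of each week.
Next Saturday: May 18 2019.
The following Wednesday is May 22 2019.
Next Saturday: May 25 2019.

May 18 2019, May 22 2019, May 25 2019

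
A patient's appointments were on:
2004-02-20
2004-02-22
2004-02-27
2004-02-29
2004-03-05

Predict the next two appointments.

2004-03-07, 2004-03-12

Every event lands on a Friday or Sunday (gaps cycle 2, 5, 2, 5).
So the schedule is: every Friday and Sunday.
Next Sunday: 2004-03-07.
Next Friday: 2004-03-12.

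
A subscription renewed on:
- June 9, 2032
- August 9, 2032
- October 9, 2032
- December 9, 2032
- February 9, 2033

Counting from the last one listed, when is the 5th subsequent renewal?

December 9, 2033

The day-of-month is always 9 (61, 61, 61, 62 days between events).
So this recurs on the 9th of every 2 months.
Next: April 2033 → April 9, 2033.
June 2033: June 9, 2033.
August 2033: August 9, 2033.
October 2033: October 9, 2033.
December 2033: December 9, 2033.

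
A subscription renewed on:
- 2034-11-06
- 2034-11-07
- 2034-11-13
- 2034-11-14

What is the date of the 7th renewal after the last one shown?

2034-12-11

Gaps: 1, 6, 1 days — not constant, but cyclic with period 2.
The events fall on every Monday and Tuesday.
The following Monday is 2034-11-20.
The following Tuesday is 2034-11-21.
Next Monday: 2034-11-27.
Next Tuesday: 2034-11-28.
Next Monday: 2034-12-04.
Next Tuesday: 2034-12-05.
Next Monday: 2034-12-11.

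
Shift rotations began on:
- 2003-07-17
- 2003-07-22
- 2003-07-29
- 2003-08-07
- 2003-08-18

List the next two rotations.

The spacing grows by 2 each time: 5, 7, 9, 11 days.
Next gap: 13 days. 2003-08-18 + 13 days = 2003-08-31.
Next gap: 15 days. 2003-08-31 + 15 days = 2003-09-15.

2003-08-31, 2003-09-15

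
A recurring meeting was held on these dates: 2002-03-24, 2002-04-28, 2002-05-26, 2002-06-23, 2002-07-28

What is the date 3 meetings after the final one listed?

All dates are Sundays, 35, 28, 28, 35 days apart.
Specifically, the 4th Sunday of each month.
4th Sunday of August 2002: 2002-08-25.
September 2002 — 4th Sunday is 2002-09-22.
4th Sunday of October 2002: 2002-10-27.

2002-10-27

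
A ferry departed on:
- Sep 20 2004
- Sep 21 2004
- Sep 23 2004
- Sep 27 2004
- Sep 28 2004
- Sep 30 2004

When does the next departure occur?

Oct 4 2004

The gap pattern 1, 2, 4, 1, 2 repeats every 3 events.
These are the Mondays, Tuesdays and Thursdays of each week.
Next Monday: Oct 4 2004.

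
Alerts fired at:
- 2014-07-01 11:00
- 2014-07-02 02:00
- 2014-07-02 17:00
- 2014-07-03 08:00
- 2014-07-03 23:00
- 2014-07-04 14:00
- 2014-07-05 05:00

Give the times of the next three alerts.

2014-07-05 20:00, 2014-07-06 11:00, 2014-07-07 02:00

The interval is a steady 15 hours (15, 15, 15, 15, 15, 15).
2014-07-05 05:00 + 15 h = 2014-07-05 20:00.
2014-07-05 20:00 + 15 h = 2014-07-06 11:00.
2014-07-06 11:00 + 15 h = 2014-07-07 02:00.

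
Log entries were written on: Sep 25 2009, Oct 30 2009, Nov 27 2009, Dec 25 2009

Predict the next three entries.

Jan 29 2010, Feb 26 2010, Mar 26 2010

These are Fridays with 35, 28, 28-day gaps.
Each is the final Friday of its month — Oct 30 2009 is past the 28th, so '4th Friday' doesn't fit.
Last Friday of January 2010: Jan 29 2010.
February 2010 ends with Friday Feb 26 2010.
Last Friday of March 2010: Mar 26 2010.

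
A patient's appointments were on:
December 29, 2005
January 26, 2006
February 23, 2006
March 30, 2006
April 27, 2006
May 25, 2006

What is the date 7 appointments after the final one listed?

December 28, 2006

All Thursdays; the gaps (28, 28, 35, 28, 28) vary with month length.
This is the last Thursday of each month.
Last Thursday of June 2006: June 29, 2006.
Last Thursday of July 2006: July 27, 2006.
Last Thursday of August 2006: August 31, 2006.
September 2006 ends with Thursday September 28, 2006.
Last Thursday of October 2006: October 26, 2006.
Last Thursday of November 2006: November 30, 2006.
Last Thursday of December 2006: December 28, 2006.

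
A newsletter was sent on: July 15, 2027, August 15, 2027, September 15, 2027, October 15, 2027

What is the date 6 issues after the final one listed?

The day-of-month is always 15 (31, 31, 30 days between events).
So this recurs on the 15th of each month.
November 2027: November 15, 2027.
December 2027: December 15, 2027.
Next: January 2028 → January 15, 2028.
Next: February 2028 → February 15, 2028.
Next: March 2028 → March 15, 2028.
Next: April 2028 → April 15, 2028.

April 15, 2028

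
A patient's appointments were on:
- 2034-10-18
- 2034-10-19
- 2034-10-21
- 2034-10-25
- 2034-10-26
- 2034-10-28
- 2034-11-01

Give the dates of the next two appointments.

Gaps: 1, 2, 4, 1, 2, 4 days — not constant, but cyclic with period 3.
The events fall on every Wednesday, Thursday and Saturday.
The following Thursday is 2034-11-02.
The following Saturday is 2034-11-04.

2034-11-02, 2034-11-04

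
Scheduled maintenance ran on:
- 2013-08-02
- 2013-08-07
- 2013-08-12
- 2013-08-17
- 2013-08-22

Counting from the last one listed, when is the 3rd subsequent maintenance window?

Every event comes 5 days after the last (5, 5, 5, 5).
2013-08-22 + 5 days = 2013-08-27.
2013-08-27 + 5 days = 2013-09-01.
2013-09-01 + 5 days = 2013-09-06.

2013-09-06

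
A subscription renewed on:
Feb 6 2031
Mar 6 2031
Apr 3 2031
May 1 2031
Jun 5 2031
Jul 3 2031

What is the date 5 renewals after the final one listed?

All dates are Thursdays, 28, 28, 28, 35, 28 days apart.
Specifically, the 1st Thursday of each month.
August 2031 — 1st Thursday is Aug 7 2031.
1st Thursday of September 2031: Sep 4 2031.
October 2031 — 1st Thursday is Oct 2 2031.
1st Thursday of November 2031: Nov 6 2031.
1st Thursday of December 2031: Dec 4 2031.

Dec 4 2031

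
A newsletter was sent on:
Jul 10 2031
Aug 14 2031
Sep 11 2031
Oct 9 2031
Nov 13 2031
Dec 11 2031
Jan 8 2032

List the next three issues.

Feb 12 2032, Mar 11 2032, Apr 8 2032

These are Thursdays at 28- or 35-day spacing (35, 28, 28, 35, 28, 28).
The pattern: 2nd Thursday of the month.
February 2032 — 2nd Thursday is Feb 12 2032.
2nd Thursday of March 2032: Mar 11 2032.
2nd Thursday of April 2032: Apr 8 2032.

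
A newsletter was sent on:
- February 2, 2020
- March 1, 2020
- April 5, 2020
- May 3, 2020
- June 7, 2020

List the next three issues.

July 5, 2020; August 2, 2020; September 6, 2020

All dates are Sundays, 28, 35, 28, 35 days apart.
Specifically, the 1st Sunday of each month.
July 2020 — 1st Sunday is July 5, 2020.
August 2020 — 1st Sunday is August 2, 2020.
1st Sunday of September 2020: September 6, 2020.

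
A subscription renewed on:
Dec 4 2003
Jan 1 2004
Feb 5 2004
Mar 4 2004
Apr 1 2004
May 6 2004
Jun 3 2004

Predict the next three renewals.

Jul 1 2004, Aug 5 2004, Sep 2 2004

These are Thursdays at 28- or 35-day spacing (28, 35, 28, 28, 35, 28).
The pattern: 1st Thursday of the month.
1st Thursday of July 2004: Jul 1 2004.
August 2004 — 1st Thursday is Aug 5 2004.
September 2004 — 1st Thursday is Sep 2 2004.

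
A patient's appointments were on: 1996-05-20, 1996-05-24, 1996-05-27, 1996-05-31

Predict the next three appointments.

The gap pattern 4, 3, 4 repeats every 2 events.
These are the Mondays and Fridays of each week.
The following Monday is 1996-06-03.
The following Friday is 1996-06-07.
The following Monday is 1996-06-10.

1996-06-03, 1996-06-07, 1996-06-10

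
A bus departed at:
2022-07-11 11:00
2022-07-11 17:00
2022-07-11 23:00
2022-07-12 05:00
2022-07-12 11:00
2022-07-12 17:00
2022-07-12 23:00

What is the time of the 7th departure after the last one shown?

Spacing: 6, 6, 6, 6, 6, 6 h — constant 6 h.
2022-07-12 23:00 + 6 h = 2022-07-13 05:00.
2022-07-13 05:00 + 6 h = 2022-07-13 11:00.
2022-07-13 11:00 + 6 h = 2022-07-13 17:00.
2022-07-13 17:00 + 6 h = 2022-07-13 23:00.
2022-07-13 23:00 + 6 h = 2022-07-14 05:00.
2022-07-14 05:00 + 6 h = 2022-07-14 11:00.
2022-07-14 11:00 + 6 h = 2022-07-14 17:00.

2022-07-14 17:00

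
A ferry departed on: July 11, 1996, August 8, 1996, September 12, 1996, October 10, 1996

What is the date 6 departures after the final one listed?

Gaps: 28, 35, 28 days — a mix of 28 and 35. Every date is a Thursday.
Each is the 2nd Thursday of its month.
November 1996 — 2nd Thursday is November 14, 1996.
December 1996 — 2nd Thursday is December 12, 1996.
January 1997 — 2nd Thursday is January 9, 1997.
February 1997 — 2nd Thursday is February 13, 1997.
March 1997 — 2nd Thursday is March 13, 1997.
April 1997 — 2nd Thursday is April 10, 1997.

April 10, 1997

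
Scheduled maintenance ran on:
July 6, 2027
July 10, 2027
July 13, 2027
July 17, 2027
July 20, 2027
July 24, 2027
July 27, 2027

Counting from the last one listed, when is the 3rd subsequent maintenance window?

August 7, 2027

Every event lands on a Tuesday or Saturday (gaps cycle 4, 3, 4, 3, 4, 3).
So the schedule is: every Tuesday and Saturday.
The following Saturday is July 31, 2027.
Next Tuesday: August 3, 2027.
Next Saturday: August 7, 2027.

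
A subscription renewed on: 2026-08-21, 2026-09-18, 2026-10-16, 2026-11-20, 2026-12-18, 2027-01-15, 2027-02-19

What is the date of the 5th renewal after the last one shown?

2027-07-16

These are Fridays at 28- or 35-day spacing (28, 28, 35, 28, 28, 35).
The pattern: 3rd Friday of the month.
March 2027 — 3rd Friday is 2027-03-19.
April 2027 — 3rd Friday is 2027-04-16.
3rd Friday of May 2027: 2027-05-21.
3rd Friday of June 2027: 2027-06-18.
July 2027 — 3rd Friday is 2027-07-16.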